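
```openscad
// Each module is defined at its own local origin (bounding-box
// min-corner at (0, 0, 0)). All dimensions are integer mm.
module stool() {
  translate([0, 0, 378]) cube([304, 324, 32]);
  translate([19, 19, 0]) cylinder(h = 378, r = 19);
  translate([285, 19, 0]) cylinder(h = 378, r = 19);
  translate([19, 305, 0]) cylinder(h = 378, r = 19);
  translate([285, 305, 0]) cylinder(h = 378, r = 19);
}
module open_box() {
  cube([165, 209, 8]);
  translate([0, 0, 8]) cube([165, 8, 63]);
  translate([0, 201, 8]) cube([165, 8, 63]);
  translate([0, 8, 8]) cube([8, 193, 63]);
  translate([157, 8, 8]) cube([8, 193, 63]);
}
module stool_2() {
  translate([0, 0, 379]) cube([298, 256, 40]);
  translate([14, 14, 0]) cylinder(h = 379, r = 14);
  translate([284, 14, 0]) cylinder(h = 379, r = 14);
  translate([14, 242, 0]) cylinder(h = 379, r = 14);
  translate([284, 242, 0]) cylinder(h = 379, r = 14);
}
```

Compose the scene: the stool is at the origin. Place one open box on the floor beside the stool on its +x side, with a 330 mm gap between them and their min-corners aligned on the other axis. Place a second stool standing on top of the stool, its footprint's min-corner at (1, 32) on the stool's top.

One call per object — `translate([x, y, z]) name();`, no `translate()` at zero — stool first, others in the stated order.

stool();
translate([634, 0, 0]) open_box();
translate([1, 32, 410]) stool_2();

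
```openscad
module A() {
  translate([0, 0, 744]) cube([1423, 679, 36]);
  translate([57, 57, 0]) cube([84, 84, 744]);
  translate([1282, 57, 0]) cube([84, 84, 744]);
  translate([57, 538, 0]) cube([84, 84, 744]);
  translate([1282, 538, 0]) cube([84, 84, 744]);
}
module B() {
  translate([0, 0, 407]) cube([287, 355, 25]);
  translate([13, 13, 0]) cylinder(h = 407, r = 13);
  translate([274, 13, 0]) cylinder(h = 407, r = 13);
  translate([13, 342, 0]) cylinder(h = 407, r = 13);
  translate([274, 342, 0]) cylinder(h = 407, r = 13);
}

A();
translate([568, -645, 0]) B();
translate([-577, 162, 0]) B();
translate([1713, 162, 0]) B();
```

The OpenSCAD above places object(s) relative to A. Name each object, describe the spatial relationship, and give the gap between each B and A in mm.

A is a table. B is a stool. Three stools sit around the table at the −y, −x, +x sides. The gap between each stool and the table is 290 mm.

Each stool's nearest face is 290 mm from the table's bounding box.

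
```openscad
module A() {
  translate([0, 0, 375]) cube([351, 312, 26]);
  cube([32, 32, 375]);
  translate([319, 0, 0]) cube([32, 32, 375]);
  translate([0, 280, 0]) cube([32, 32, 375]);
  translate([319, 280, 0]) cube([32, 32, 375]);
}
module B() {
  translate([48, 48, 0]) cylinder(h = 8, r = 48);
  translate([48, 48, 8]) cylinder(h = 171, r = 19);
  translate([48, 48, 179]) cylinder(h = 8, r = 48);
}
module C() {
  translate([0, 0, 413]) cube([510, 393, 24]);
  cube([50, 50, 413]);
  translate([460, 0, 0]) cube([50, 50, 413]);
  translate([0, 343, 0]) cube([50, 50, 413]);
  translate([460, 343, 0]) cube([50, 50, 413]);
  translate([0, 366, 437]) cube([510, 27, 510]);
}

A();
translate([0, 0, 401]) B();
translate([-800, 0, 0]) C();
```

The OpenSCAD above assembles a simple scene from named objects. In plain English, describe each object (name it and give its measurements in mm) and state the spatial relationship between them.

A is a four-legged stool. The seat is a 351×312×26 mm slab whose top surface is at z = 401 mm; four square legs, each 32×32 mm in cross-section, run from the floor (z = 0) to the underside of the seat, each flush with a corner of the seat.

B is a spool: two coaxial disc flanges of radius 48 mm and thickness 8 mm, joined by a core cylinder of radius 19 mm and height 171 mm. The lower flange rests on z = 0 and the three cylinders share a vertical axis.

C is a chair: 510×393 mm seat, 24 mm thick, top at z = 437 mm, on four 50 mm square corner legs flush with the seat edges. A 27 mm thick backrest slab spans the full seat width, extending 510 mm above the seat top, its back face flush with the seat's +y edge.

The spool is on top of the stool. The chair is on the floor beside the stool on its −x side.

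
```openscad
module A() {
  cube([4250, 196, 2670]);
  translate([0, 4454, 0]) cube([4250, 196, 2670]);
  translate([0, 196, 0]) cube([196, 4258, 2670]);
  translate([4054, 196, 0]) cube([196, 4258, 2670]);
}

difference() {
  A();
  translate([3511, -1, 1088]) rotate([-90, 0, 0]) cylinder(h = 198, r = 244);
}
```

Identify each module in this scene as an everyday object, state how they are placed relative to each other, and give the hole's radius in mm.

The subtracted cylinder has r = 244 mm.

A is a house frame. The house frame has a circular hole through its front wall. The hole's radius is 244 mm.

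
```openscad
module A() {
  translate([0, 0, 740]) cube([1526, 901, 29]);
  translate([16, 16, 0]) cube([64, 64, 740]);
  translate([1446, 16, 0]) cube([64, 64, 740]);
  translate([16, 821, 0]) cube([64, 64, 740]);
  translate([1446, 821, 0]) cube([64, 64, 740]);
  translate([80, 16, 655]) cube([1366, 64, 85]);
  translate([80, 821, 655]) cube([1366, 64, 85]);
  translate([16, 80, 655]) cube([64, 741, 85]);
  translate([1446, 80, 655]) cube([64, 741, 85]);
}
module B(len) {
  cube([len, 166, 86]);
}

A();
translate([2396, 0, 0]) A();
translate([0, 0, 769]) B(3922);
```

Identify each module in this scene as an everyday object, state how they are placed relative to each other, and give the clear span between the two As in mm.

Second table starts at x = 2396; first ends at x = 1526; clear span = 2396 − 1526 = 870 mm.

A is a table. B is a beam. A beam spans the tops of two tables. The clear span between the two tables is 870 mm.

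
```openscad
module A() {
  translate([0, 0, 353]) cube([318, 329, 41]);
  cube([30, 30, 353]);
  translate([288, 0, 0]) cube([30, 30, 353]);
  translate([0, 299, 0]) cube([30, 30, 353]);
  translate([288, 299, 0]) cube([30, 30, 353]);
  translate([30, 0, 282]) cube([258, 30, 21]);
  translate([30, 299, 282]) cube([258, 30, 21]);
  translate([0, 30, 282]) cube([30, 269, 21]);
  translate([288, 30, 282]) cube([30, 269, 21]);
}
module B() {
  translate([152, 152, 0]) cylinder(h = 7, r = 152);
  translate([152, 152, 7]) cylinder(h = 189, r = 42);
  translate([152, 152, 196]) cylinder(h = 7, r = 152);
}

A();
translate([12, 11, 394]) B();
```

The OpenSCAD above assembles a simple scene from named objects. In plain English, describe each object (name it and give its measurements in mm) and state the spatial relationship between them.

A is a four-legged stool. The seat is 318×329 mm, 41 mm thick, top at z = 394 mm. It stands on four square legs, each 30×30 mm in cross-section, from z = 0 to the seat underside, each flush with a corner of the seat. Four stretchers, 30 mm wide and 21 mm tall, connect adjacent legs with their undersides at z = 282 mm, each running between the inner faces of the legs it joins and aligned with the legs' outer faces on the other axis.

B is a spool: two coaxial disc flanges of radius 152 mm and thickness 7 mm, joined by a core cylinder of radius 42 mm and height 189 mm. The lower flange rests on z = 0 and the three cylinders share a vertical axis.

The spool is on top of the stool.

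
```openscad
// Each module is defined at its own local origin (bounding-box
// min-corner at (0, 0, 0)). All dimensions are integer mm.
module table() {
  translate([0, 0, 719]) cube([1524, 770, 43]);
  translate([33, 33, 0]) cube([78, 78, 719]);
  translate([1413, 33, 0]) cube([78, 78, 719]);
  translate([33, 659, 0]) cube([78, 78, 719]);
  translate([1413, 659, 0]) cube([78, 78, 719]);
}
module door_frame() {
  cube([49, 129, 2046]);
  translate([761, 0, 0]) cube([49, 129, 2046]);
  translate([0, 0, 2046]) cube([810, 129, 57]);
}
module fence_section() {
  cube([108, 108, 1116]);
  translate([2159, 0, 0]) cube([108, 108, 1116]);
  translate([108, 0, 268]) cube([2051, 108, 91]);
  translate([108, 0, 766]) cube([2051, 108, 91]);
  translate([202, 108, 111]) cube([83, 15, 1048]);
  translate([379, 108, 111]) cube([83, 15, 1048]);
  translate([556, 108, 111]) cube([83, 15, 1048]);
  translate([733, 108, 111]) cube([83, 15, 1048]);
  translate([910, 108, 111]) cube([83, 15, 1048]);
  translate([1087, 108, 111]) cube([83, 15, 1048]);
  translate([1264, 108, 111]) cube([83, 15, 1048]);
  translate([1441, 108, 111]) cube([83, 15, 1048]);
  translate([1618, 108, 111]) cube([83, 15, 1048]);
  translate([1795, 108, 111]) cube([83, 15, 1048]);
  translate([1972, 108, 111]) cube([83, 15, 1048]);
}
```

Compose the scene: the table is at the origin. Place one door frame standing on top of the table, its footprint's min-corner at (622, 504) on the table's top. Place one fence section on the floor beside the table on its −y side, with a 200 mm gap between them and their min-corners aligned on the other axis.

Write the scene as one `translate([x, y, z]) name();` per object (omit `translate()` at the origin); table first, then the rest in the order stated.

table();
translate([622, 504, 762]) door_frame();
translate([0, -323, 0]) fence_section();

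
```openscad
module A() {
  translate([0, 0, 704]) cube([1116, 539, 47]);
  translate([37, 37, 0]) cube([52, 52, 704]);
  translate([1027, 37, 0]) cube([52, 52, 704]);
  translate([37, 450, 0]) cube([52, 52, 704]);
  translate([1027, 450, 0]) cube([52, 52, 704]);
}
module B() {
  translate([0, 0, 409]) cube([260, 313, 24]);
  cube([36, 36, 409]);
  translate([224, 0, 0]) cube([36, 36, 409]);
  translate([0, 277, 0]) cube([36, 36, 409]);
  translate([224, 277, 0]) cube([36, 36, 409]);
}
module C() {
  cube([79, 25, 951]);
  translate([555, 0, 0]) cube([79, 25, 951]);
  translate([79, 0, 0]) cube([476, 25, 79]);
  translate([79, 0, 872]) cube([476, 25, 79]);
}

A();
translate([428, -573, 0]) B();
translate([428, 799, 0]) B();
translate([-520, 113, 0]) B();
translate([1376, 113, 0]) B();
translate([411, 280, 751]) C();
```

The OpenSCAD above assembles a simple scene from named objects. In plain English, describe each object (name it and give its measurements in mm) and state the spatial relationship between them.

A is a table: top 1116 mm (x) × 539 mm (y), 47 mm thick, upper face at z = 751 mm, on four 52×52 mm square legs, each inset 37 mm from the nearest pair of top edges, running from z = 0 to the bottom of the top.

B is a four-legged stool. The seat is 260×313 mm, 24 mm thick, top at z = 433 mm. It stands on four square legs, each 36×36 mm in cross-section, from z = 0 to the seat underside, each flush with a corner of the seat.

C is a rectangular picture frame lying in the x–z plane (depth along y). The opening is 476 mm wide (x) by 793 mm tall (z), surrounded by a border 79 mm wide on all four sides. The frame is 25 mm deep and is made of two full-height vertical stiles with two horizontal rails fitted between them.

Four stools sit around the table at the −y, +y, −x, +x sides. The picture frame is on top of the table.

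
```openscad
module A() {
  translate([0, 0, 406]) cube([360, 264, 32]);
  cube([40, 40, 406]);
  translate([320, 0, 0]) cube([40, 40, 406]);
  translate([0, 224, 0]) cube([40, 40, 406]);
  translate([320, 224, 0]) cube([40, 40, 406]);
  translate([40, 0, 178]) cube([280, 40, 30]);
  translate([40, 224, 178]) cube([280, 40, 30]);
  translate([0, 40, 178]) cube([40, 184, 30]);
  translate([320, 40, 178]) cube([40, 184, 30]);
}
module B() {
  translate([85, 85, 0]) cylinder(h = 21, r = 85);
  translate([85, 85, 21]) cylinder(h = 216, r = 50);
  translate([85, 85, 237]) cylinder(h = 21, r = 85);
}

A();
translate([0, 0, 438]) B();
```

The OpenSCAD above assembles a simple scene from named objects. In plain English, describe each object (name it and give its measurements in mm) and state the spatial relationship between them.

A is a simple wooden stool: a rectangular seat 360 mm (x) by 264 mm (y), 32 mm thick, top face at z = 438 mm, on four square legs, each 40×40 mm in cross-section. The legs rest on z = 0, each flush with a corner of the seat. Four stretchers, 40 mm wide and 30 mm tall, connect adjacent legs with their undersides at z = 178 mm, each running between the inner faces of the legs it joins and aligned with the legs' outer faces on the other axis.

B is a spool: two coaxial disc flanges of radius 85 mm and thickness 21 mm, joined by a core cylinder of radius 50 mm and height 216 mm. The lower flange rests on z = 0 and the three cylinders share a vertical axis.

The spool is on top of the stool.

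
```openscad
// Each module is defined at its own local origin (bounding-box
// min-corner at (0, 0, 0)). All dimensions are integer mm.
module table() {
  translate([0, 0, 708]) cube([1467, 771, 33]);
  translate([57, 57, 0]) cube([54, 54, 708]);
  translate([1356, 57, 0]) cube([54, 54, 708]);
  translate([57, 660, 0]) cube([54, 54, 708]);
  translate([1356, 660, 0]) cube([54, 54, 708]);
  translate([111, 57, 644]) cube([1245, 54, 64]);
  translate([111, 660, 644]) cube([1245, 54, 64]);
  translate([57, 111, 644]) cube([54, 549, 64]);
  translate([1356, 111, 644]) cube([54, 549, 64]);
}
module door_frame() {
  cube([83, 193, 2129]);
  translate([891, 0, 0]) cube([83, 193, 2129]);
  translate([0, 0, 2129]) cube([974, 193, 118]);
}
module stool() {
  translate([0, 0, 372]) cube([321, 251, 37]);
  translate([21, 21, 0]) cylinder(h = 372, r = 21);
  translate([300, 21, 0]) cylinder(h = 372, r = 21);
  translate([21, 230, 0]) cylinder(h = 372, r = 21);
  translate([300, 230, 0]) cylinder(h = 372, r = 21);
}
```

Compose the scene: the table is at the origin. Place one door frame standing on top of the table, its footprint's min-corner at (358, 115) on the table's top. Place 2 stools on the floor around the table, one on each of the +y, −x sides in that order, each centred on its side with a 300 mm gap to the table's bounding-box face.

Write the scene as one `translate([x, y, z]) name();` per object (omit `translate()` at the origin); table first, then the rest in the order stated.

table();
translate([358, 115, 741]) door_frame();
translate([573, 1071, 0]) stool();
translate([-621, 260, 0]) stool();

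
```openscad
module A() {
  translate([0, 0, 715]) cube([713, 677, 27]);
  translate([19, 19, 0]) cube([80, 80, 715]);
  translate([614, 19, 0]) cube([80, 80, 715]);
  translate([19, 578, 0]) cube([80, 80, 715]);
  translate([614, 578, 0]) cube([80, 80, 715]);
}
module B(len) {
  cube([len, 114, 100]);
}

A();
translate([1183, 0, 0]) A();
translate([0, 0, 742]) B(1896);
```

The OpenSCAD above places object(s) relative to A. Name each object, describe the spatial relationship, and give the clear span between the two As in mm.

A is a table. B is a beam. A beam spans the tops of two tables. The clear span between the two tables is 470 mm.

Second table starts at x = 1183; first ends at x = 713; clear span = 1183 − 713 = 470 mm.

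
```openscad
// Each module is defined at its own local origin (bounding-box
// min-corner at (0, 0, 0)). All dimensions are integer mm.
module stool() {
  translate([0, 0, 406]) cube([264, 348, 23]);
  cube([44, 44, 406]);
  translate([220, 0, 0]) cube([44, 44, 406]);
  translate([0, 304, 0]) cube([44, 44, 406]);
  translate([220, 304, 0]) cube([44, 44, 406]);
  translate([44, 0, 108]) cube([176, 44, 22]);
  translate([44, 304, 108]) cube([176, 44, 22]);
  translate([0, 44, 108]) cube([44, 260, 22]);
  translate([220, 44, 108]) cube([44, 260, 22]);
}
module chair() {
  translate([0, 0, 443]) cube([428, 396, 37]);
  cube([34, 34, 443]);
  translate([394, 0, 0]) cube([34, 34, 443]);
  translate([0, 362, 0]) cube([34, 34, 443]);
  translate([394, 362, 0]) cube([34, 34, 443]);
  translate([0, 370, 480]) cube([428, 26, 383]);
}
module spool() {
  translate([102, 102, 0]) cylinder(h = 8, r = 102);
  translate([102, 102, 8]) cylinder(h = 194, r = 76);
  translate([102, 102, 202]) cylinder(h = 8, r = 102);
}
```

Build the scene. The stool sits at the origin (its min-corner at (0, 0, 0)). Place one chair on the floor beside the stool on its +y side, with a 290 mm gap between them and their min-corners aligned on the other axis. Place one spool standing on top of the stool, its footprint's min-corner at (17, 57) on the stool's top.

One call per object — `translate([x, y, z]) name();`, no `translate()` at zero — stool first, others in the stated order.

stool();
translate([0, 638, 0]) chair();
translate([17, 57, 429]) spool();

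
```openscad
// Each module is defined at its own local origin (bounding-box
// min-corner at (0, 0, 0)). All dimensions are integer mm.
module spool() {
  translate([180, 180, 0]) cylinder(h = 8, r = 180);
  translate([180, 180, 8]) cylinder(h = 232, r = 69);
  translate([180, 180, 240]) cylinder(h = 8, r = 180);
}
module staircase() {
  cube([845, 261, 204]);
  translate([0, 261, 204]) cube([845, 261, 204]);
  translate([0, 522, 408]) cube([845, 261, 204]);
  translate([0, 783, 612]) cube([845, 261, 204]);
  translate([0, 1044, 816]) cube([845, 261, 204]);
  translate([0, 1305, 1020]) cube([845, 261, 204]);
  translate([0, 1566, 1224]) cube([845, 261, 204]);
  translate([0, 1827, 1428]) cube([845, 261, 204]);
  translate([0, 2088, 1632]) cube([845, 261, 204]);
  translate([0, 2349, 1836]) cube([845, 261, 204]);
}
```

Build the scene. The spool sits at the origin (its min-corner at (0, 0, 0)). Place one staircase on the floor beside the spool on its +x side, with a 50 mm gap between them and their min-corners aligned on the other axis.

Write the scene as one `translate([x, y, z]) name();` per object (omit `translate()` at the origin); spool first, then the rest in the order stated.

spool();
translate([410, 0, 0]) staircase();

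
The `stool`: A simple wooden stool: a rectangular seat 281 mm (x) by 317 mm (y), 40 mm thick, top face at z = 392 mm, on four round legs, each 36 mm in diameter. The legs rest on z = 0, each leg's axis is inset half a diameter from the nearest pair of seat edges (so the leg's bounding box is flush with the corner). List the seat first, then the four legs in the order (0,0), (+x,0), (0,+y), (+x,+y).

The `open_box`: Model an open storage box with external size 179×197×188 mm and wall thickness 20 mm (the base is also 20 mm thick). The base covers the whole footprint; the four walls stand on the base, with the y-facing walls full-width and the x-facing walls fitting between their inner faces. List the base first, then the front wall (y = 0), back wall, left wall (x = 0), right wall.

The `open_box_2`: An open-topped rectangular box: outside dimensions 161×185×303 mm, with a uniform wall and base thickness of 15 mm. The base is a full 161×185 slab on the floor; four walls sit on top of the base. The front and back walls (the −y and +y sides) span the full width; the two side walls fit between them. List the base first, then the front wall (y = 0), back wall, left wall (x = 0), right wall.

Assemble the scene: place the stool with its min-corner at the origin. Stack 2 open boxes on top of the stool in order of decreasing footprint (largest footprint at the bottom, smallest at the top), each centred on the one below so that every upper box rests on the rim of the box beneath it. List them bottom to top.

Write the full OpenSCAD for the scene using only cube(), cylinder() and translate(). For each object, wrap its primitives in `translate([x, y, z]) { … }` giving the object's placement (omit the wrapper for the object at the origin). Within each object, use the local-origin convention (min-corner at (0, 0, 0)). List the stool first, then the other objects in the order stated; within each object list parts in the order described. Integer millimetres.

translate([0, 0, 352]) cube([281, 317, 40]);
translate([18, 18, 0]) cylinder(h = 352, r = 18);
translate([263, 18, 0]) cylinder(h = 352, r = 18);
translate([18, 299, 0]) cylinder(h = 352, r = 18);
translate([263, 299, 0]) cylinder(h = 352, r = 18);
translate([51, 60, 392]) {
  cube([179, 197, 20]);
  translate([0, 0, 20]) cube([179, 20, 168]);
  translate([0, 177, 20]) cube([179, 20, 168]);
  translate([0, 20, 20]) cube([20, 157, 168]);
  translate([159, 20, 20]) cube([20, 157, 168]);
}
translate([60, 66, 580]) {
  cube([161, 185, 15]);
  translate([0, 0, 15]) cube([161, 15, 288]);
  translate([0, 170, 15]) cube([161, 15, 288]);
  translate([0, 15, 15]) cube([15, 155, 288]);
  translate([146, 15, 15]) cube([15, 155, 288]);
}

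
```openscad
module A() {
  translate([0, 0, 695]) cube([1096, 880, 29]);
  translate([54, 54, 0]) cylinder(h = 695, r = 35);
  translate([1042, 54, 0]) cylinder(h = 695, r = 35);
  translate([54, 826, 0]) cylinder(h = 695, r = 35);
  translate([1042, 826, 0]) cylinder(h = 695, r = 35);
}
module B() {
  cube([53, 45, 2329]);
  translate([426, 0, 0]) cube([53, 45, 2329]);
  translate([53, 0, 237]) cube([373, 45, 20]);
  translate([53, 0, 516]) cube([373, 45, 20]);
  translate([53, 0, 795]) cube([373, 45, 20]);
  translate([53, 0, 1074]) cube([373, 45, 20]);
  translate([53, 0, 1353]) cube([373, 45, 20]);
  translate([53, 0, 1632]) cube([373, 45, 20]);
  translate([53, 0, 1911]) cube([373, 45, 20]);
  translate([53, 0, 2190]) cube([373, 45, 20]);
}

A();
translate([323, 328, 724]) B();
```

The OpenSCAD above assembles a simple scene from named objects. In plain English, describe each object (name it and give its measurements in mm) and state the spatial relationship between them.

A is a rectangular dining table. The top is 1096×880×29 mm with its upper surface at z = 724 mm. It stands on four round legs of 70 mm diameter, each leg's bounding box inset 19 mm from the nearest pair of top edges, running from the floor to the underside of the top.

B is a wooden ladder with two side rails of 53×45 mm section and 2329 mm height, set 479 mm apart overall. Between them run 8 rectangular rungs (45 mm deep, 20 mm thick), front faces flush with the rails' −y face. The bottom of the first rung is 237 mm above the floor and each subsequent rung is 279 mm higher than the one below.

The ladder is on top of the table.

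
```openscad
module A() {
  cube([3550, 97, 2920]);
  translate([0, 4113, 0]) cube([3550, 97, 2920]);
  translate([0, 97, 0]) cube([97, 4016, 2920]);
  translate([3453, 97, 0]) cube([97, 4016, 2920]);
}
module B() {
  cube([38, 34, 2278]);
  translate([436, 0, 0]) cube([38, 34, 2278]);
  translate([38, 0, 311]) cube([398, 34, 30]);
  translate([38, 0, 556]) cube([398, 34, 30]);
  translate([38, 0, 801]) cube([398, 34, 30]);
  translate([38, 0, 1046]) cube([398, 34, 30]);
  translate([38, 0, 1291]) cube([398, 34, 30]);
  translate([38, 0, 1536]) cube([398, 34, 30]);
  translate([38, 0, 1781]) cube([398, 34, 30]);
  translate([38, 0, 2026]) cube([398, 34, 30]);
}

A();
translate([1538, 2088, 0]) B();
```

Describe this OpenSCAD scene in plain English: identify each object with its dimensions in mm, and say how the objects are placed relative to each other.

A is a box-shaped house frame (walls only): outside footprint 3550×4210 mm, wall height 2920 mm, wall thickness 97 mm. The two y-facing walls run the full x-width; the two x-facing walls fit between the inner faces of the y-facing walls.

B is a wooden ladder with two side rails of 38×34 mm section and 2278 mm height, set 474 mm apart overall. Between them run 8 rectangular rungs (34 mm deep, 30 mm thick), front faces flush with the rails' −y face. The bottom of the first rung is 311 mm above the floor and each subsequent rung is 245 mm higher than the one below.

The ladder sits inside the house frame, centred.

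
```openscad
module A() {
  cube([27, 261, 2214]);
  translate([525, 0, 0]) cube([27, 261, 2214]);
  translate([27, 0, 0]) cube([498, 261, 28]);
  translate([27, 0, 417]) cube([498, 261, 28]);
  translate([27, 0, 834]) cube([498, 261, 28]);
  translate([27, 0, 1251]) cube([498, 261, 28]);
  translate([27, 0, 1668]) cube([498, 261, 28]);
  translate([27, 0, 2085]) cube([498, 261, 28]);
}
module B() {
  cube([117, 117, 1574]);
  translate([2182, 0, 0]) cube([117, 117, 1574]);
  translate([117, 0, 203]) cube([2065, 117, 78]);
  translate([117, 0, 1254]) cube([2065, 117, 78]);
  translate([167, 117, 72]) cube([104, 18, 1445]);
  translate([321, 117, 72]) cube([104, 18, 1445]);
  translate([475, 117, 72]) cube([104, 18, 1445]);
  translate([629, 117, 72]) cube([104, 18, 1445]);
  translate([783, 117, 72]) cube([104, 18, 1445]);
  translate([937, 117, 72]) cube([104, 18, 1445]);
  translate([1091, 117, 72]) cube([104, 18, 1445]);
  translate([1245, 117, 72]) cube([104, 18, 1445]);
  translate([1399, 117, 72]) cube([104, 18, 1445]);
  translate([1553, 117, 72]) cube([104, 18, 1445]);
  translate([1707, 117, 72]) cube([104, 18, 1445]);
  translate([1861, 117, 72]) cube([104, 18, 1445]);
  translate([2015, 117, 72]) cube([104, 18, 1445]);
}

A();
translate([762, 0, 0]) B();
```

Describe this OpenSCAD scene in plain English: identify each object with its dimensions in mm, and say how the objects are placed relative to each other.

A is a bookshelf 552 mm wide overall, 261 mm deep and 2214 mm tall. The two sides are 27 mm thick vertical panels. 6 horizontal shelves of 28 mm thickness span between the inner faces of the sides; the lowest shelf sits on the floor and shelves are stacked with a clear vertical gap of 389 mm between each pair.

B is a fence section. Two 117×117 mm posts, 1574 mm tall, stand on the floor with a clear span of 2065 mm between their inner faces. Two horizontal rails of 117×78 mm section span the gap between the posts with their undersides at z = 203 mm and z = 1254 mm, flush with the posts' −y face. 13 pickets, each 104 mm wide, 18 mm thick and 1445 mm tall, are fixed to the +y face of the rails with their bottoms at z = 72 mm, evenly spaced across the span with equal gaps (rounded down to the nearest mm) at the −x end and between each pair — any rounding remainder accumulates at the +x end.

The fence section is on the floor beside the bookshelf on its +x side.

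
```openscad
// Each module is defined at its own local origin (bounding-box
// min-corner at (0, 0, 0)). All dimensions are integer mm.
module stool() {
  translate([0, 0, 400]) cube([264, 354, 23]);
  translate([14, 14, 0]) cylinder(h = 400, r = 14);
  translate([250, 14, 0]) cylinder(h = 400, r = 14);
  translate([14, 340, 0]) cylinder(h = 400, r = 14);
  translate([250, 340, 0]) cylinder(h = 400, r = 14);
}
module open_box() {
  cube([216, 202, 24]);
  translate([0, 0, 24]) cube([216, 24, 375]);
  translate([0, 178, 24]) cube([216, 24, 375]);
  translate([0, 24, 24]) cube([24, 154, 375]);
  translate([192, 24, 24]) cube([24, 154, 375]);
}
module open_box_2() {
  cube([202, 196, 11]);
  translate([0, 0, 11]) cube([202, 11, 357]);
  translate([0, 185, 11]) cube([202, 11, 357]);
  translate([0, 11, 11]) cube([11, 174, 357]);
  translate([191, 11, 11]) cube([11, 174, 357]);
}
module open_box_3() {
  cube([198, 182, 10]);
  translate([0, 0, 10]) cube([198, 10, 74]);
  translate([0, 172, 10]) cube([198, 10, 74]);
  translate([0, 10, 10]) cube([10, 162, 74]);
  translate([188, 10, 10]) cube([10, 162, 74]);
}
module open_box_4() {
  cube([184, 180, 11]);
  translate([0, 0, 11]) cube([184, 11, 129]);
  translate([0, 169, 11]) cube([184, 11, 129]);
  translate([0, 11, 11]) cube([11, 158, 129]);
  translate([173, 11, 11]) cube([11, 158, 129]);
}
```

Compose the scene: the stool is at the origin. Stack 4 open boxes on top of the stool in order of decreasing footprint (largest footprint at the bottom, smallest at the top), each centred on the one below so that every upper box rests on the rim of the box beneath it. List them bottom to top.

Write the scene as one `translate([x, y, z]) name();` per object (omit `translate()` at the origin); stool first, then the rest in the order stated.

stool();
translate([24, 76, 423]) open_box();
translate([31, 79, 822]) open_box_2();
translate([33, 86, 1190]) open_box_3();
translate([40, 87, 1274]) open_box_4();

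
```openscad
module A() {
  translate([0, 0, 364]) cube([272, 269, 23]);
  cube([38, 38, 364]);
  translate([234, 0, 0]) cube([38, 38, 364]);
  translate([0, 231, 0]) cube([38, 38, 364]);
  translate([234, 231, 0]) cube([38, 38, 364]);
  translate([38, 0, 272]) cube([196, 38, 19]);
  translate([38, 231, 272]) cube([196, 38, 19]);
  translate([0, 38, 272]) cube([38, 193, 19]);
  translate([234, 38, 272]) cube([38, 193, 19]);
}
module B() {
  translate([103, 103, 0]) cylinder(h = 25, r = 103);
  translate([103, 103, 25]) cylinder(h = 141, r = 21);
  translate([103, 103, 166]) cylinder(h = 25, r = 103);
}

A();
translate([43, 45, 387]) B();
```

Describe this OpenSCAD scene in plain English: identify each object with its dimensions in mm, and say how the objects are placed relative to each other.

A is a simple wooden stool: a rectangular seat 272 mm (x) by 269 mm (y), 23 mm thick, top face at z = 387 mm, on four square legs, each 38×38 mm in cross-section. The legs rest on z = 0, each flush with a corner of the seat. Four stretchers, 38 mm wide and 19 mm tall, connect adjacent legs with their undersides at z = 272 mm, each running between the inner faces of the legs it joins and aligned with the legs' outer faces on the other axis.

B is a spool: two coaxial disc flanges of radius 103 mm and thickness 25 mm, joined by a core cylinder of radius 21 mm and height 141 mm. The lower flange rests on z = 0 and the three cylinders share a vertical axis.

The spool is on top of the stool.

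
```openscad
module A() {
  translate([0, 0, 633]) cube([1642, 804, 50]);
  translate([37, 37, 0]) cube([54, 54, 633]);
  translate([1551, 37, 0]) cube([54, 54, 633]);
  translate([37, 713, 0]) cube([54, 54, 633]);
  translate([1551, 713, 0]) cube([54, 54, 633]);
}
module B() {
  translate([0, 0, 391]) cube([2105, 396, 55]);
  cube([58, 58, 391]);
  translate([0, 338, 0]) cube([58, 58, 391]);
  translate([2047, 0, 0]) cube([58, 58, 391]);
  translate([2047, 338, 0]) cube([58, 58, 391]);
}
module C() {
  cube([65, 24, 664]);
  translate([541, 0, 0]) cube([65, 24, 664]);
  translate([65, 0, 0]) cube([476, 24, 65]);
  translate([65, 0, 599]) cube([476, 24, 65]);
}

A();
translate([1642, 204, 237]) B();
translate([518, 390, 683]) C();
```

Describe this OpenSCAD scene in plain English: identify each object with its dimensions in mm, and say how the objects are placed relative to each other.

A is a rectangular dining table. The top is 1642×804×50 mm with its upper surface at z = 683 mm. It stands on four 54×54 mm square legs, each inset 37 mm from the nearest pair of top edges, running from the floor to the underside of the top.

B is a bench: a 2105×396 mm seat slab, 55 mm thick, top at z = 446 mm, on four 58×58 mm square legs flush with the seat corners and standing on z = 0.

C is a rectangular picture frame lying in the x–z plane (depth along y). The opening is 476 mm wide (x) by 534 mm tall (z), surrounded by a border 65 mm wide on all four sides. The frame is 24 mm deep and is made of two full-height vertical stiles with two horizontal rails fitted between them.

The bench is beside the table with their tops flush at z = 683. The picture frame is on top of the table, centred.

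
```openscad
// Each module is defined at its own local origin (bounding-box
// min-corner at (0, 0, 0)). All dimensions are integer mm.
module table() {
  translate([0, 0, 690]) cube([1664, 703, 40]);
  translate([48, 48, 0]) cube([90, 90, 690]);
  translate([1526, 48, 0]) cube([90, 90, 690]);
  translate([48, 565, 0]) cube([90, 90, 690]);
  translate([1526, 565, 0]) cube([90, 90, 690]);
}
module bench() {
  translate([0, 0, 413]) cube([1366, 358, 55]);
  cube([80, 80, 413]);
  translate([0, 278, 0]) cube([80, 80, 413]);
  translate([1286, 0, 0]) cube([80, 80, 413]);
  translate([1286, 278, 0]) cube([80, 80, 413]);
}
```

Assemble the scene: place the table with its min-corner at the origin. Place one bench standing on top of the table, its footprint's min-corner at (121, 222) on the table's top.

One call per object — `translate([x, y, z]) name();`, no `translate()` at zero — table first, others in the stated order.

table();
translate([121, 222, 730]) bench();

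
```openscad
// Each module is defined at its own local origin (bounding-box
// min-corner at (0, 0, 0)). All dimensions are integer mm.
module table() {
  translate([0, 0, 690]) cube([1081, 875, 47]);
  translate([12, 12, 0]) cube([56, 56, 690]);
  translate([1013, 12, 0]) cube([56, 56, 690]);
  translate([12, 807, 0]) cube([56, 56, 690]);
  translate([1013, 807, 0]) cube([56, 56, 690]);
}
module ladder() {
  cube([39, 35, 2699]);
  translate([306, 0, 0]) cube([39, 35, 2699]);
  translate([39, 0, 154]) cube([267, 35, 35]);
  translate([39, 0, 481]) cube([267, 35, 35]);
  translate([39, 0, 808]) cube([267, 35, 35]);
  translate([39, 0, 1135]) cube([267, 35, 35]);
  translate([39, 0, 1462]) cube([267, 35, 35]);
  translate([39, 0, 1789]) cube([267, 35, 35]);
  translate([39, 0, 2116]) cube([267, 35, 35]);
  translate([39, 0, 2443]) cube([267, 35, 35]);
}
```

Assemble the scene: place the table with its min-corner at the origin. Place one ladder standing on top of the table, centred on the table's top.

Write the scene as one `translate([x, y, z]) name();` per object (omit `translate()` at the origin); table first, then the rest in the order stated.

table();
translate([368, 420, 737]) ladder();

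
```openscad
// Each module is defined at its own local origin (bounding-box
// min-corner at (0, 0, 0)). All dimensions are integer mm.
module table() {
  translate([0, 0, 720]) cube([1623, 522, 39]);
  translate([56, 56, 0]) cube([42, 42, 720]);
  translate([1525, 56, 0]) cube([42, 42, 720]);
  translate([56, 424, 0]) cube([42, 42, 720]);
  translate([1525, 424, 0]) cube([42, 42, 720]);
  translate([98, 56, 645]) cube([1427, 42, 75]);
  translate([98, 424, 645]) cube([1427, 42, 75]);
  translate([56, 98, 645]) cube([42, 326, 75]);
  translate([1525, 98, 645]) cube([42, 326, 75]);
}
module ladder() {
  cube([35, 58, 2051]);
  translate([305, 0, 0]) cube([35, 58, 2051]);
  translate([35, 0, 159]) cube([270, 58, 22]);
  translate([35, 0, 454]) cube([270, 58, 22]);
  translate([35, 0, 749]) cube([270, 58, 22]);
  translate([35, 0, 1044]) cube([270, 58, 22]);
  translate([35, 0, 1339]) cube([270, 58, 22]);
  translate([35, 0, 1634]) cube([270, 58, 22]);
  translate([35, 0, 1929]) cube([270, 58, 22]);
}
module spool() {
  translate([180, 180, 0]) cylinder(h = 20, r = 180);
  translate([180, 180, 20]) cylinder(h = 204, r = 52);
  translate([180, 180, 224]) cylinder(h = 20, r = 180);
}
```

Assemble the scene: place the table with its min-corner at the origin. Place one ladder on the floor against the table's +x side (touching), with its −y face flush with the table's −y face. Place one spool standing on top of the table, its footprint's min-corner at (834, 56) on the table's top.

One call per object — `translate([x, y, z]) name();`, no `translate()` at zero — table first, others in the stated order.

table();
translate([1623, 0, 0]) ladder();
translate([834, 56, 759]) spool();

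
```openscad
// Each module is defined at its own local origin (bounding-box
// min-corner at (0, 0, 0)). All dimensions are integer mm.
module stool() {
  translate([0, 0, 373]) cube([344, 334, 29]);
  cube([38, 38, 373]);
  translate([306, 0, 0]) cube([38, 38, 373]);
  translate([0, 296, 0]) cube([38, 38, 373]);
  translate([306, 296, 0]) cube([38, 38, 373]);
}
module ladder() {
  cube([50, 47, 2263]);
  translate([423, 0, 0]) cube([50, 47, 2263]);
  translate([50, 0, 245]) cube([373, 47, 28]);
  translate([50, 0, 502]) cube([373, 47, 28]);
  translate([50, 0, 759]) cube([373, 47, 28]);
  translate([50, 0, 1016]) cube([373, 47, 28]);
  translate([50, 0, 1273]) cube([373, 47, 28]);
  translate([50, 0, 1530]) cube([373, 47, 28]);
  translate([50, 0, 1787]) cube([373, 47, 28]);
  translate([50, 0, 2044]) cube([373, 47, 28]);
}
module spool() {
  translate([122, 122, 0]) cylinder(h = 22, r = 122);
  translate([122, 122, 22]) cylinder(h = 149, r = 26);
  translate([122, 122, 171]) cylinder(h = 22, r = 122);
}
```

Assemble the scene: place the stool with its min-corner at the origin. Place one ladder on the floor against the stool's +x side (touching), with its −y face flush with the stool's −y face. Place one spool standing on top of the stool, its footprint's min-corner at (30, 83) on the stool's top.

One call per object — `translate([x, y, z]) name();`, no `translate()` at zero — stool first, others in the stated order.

stool();
translate([344, 0, 0]) ladder();
translate([30, 83, 402]) spool();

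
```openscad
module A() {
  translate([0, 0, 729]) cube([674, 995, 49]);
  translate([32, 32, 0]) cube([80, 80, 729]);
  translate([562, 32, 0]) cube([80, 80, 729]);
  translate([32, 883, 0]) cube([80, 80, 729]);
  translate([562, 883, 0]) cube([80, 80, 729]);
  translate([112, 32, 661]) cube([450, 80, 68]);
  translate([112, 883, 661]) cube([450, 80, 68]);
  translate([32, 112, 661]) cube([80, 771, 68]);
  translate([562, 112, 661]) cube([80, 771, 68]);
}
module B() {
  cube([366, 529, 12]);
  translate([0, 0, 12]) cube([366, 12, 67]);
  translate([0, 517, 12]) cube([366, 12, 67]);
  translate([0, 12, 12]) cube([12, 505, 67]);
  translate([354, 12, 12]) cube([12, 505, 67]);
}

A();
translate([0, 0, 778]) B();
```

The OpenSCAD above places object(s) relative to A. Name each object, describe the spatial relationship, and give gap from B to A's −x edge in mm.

A is a table. B is an open box. The open box is on top of the table. The gap from the open box to the table's −x edge is 0 mm.

The open box's min-x is at 0; the table's min-x is 0; gap = 0 mm.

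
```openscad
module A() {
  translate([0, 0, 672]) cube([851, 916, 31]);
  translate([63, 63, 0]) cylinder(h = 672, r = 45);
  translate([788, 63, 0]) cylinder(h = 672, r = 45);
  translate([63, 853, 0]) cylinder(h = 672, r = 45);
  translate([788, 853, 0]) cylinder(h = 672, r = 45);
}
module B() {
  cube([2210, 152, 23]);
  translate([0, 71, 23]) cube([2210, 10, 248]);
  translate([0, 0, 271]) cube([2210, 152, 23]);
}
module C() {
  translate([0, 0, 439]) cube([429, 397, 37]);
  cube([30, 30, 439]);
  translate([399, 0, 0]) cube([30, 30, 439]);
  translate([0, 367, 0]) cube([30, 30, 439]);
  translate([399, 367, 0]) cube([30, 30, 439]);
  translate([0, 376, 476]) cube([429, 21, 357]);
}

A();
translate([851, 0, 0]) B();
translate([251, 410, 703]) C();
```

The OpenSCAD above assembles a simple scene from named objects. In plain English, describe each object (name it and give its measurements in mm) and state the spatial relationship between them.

A is a table with a 851×916 mm rectangular top, 31 mm thick, top surface at z = 703 mm, supported by four round legs of 90 mm diameter, each leg's bounding box inset 18 mm from the nearest pair of top edges, running from the floor.

B is an I-beam lying along x, 2210 mm long. Overall section height 294 mm. Two flanges 152 mm wide (y) and 23 mm thick, one on the floor and one at the top; a web 10 mm thick runs between them, centred on the flange width.

C is a chair: 429×397 mm seat, 37 mm thick, top at z = 476 mm, on four 30 mm square corner legs flush with the seat edges. A 21 mm thick backrest slab spans the full seat width, extending 357 mm above the seat top, its back face flush with the seat's +y edge.

The I-beam is against the table's +x side, with their −y faces flush. The chair is on top of the table.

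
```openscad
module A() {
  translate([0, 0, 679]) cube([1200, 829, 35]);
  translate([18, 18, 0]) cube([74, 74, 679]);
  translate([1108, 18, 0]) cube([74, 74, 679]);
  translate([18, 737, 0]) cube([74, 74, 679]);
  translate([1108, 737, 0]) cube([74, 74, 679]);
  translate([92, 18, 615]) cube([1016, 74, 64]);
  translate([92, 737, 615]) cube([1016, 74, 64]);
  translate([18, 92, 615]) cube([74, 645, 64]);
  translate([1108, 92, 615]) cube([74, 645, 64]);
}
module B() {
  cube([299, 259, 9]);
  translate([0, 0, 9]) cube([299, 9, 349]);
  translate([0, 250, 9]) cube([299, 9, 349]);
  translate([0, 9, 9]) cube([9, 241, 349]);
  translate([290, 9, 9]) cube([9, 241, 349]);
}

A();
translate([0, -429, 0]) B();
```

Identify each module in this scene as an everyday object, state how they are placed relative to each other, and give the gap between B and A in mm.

The open box's nearest face is 170 mm from the table's −y face.

A is a table. B is an open box. The open box is on the floor beside the table on its −y side. The gap between the open box and the table is 170 mm.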